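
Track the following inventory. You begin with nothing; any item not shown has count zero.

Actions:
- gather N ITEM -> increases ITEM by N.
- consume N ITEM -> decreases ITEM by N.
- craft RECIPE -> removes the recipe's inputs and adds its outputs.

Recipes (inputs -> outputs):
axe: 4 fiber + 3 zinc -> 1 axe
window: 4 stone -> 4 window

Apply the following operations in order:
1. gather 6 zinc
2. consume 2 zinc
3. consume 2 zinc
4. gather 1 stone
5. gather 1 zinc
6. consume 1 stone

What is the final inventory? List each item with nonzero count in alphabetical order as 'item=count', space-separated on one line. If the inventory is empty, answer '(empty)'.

After 1 (gather 6 zinc): zinc=6
After 2 (consume 2 zinc): zinc=4
After 3 (consume 2 zinc): zinc=2
After 4 (gather 1 stone): stone=1 zinc=2
After 5 (gather 1 zinc): stone=1 zinc=3
After 6 (consume 1 stone): zinc=3

Answer: zinc=3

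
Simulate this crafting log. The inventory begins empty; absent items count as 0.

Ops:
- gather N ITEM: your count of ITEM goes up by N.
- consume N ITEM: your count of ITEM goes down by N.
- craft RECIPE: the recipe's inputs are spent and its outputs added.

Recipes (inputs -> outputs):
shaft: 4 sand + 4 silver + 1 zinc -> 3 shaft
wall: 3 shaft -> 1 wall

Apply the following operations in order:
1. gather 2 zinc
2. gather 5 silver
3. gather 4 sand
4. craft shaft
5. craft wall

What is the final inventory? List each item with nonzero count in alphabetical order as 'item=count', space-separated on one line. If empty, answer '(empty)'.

After 1 (gather 2 zinc): zinc=2
After 2 (gather 5 silver): silver=5 zinc=2
After 3 (gather 4 sand): sand=4 silver=5 zinc=2
After 4 (craft shaft): shaft=3 silver=1 zinc=1
After 5 (craft wall): silver=1 wall=1 zinc=1

Answer: silver=1 wall=1 zinc=1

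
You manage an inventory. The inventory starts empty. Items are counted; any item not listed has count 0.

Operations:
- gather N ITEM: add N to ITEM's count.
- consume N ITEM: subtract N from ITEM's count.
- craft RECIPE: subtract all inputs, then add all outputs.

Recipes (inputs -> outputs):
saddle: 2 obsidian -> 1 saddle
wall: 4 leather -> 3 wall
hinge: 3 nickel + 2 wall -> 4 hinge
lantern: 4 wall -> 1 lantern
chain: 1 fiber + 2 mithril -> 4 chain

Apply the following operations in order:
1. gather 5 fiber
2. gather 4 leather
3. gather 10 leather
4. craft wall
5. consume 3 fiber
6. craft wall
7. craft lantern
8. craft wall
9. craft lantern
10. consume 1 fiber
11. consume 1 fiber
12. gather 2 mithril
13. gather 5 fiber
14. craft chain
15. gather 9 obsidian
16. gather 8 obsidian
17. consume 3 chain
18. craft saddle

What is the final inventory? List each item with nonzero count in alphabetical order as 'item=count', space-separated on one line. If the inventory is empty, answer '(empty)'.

After 1 (gather 5 fiber): fiber=5
After 2 (gather 4 leather): fiber=5 leather=4
After 3 (gather 10 leather): fiber=5 leather=14
After 4 (craft wall): fiber=5 leather=10 wall=3
After 5 (consume 3 fiber): fiber=2 leather=10 wall=3
After 6 (craft wall): fiber=2 leather=6 wall=6
After 7 (craft lantern): fiber=2 lantern=1 leather=6 wall=2
After 8 (craft wall): fiber=2 lantern=1 leather=2 wall=5
After 9 (craft lantern): fiber=2 lantern=2 leather=2 wall=1
After 10 (consume 1 fiber): fiber=1 lantern=2 leather=2 wall=1
After 11 (consume 1 fiber): lantern=2 leather=2 wall=1
After 12 (gather 2 mithril): lantern=2 leather=2 mithril=2 wall=1
After 13 (gather 5 fiber): fiber=5 lantern=2 leather=2 mithril=2 wall=1
After 14 (craft chain): chain=4 fiber=4 lantern=2 leather=2 wall=1
After 15 (gather 9 obsidian): chain=4 fiber=4 lantern=2 leather=2 obsidian=9 wall=1
After 16 (gather 8 obsidian): chain=4 fiber=4 lantern=2 leather=2 obsidian=17 wall=1
After 17 (consume 3 chain): chain=1 fiber=4 lantern=2 leather=2 obsidian=17 wall=1
After 18 (craft saddle): chain=1 fiber=4 lantern=2 leather=2 obsidian=15 saddle=1 wall=1

Answer: chain=1 fiber=4 lantern=2 leather=2 obsidian=15 saddle=1 wall=1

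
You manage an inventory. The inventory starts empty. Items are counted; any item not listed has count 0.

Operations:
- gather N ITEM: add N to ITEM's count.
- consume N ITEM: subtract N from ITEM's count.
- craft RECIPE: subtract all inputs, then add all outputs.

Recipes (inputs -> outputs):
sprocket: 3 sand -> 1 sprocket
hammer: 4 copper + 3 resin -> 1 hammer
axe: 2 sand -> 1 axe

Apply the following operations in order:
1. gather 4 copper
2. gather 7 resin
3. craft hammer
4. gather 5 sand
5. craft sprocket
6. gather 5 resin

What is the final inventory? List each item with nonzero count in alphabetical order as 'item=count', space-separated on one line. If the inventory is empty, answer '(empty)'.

Answer: hammer=1 resin=9 sand=2 sprocket=1

Derivation:
After 1 (gather 4 copper): copper=4
After 2 (gather 7 resin): copper=4 resin=7
After 3 (craft hammer): hammer=1 resin=4
After 4 (gather 5 sand): hammer=1 resin=4 sand=5
After 5 (craft sprocket): hammer=1 resin=4 sand=2 sprocket=1
After 6 (gather 5 resin): hammer=1 resin=9 sand=2 sprocket=1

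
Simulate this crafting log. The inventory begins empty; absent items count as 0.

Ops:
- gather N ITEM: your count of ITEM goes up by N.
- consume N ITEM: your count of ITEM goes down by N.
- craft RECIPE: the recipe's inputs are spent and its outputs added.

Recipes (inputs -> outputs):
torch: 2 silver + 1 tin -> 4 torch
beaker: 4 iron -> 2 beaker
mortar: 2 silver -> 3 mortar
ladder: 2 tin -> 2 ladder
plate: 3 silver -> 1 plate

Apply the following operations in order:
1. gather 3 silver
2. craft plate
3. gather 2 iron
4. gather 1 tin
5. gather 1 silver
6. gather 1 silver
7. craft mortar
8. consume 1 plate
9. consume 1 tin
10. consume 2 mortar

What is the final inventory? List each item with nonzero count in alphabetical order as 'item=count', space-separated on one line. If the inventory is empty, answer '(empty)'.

After 1 (gather 3 silver): silver=3
After 2 (craft plate): plate=1
After 3 (gather 2 iron): iron=2 plate=1
After 4 (gather 1 tin): iron=2 plate=1 tin=1
After 5 (gather 1 silver): iron=2 plate=1 silver=1 tin=1
After 6 (gather 1 silver): iron=2 plate=1 silver=2 tin=1
After 7 (craft mortar): iron=2 mortar=3 plate=1 tin=1
After 8 (consume 1 plate): iron=2 mortar=3 tin=1
After 9 (consume 1 tin): iron=2 mortar=3
After 10 (consume 2 mortar): iron=2 mortar=1

Answer: iron=2 mortar=1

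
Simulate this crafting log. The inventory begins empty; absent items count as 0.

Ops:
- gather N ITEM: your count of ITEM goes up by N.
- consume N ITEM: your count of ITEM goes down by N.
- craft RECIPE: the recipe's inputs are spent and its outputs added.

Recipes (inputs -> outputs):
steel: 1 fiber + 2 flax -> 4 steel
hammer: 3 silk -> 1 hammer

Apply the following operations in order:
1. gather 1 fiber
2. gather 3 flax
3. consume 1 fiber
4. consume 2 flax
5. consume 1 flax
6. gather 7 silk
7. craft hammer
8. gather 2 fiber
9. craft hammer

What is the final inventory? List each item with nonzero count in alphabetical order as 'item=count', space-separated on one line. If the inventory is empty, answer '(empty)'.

Answer: fiber=2 hammer=2 silk=1

Derivation:
After 1 (gather 1 fiber): fiber=1
After 2 (gather 3 flax): fiber=1 flax=3
After 3 (consume 1 fiber): flax=3
After 4 (consume 2 flax): flax=1
After 5 (consume 1 flax): (empty)
After 6 (gather 7 silk): silk=7
After 7 (craft hammer): hammer=1 silk=4
After 8 (gather 2 fiber): fiber=2 hammer=1 silk=4
After 9 (craft hammer): fiber=2 hammer=2 silk=1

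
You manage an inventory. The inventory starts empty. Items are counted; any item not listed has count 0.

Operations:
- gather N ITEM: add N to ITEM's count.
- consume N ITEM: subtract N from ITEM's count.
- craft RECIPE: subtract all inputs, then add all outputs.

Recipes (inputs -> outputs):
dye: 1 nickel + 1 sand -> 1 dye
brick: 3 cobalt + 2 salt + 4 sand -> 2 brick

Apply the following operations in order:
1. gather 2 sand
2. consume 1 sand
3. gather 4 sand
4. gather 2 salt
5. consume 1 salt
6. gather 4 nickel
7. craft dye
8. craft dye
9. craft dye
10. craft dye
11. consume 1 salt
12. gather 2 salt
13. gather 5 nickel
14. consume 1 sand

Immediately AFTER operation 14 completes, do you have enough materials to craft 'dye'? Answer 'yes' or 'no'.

Answer: no

Derivation:
After 1 (gather 2 sand): sand=2
After 2 (consume 1 sand): sand=1
After 3 (gather 4 sand): sand=5
After 4 (gather 2 salt): salt=2 sand=5
After 5 (consume 1 salt): salt=1 sand=5
After 6 (gather 4 nickel): nickel=4 salt=1 sand=5
After 7 (craft dye): dye=1 nickel=3 salt=1 sand=4
After 8 (craft dye): dye=2 nickel=2 salt=1 sand=3
After 9 (craft dye): dye=3 nickel=1 salt=1 sand=2
After 10 (craft dye): dye=4 salt=1 sand=1
After 11 (consume 1 salt): dye=4 sand=1
After 12 (gather 2 salt): dye=4 salt=2 sand=1
After 13 (gather 5 nickel): dye=4 nickel=5 salt=2 sand=1
After 14 (consume 1 sand): dye=4 nickel=5 salt=2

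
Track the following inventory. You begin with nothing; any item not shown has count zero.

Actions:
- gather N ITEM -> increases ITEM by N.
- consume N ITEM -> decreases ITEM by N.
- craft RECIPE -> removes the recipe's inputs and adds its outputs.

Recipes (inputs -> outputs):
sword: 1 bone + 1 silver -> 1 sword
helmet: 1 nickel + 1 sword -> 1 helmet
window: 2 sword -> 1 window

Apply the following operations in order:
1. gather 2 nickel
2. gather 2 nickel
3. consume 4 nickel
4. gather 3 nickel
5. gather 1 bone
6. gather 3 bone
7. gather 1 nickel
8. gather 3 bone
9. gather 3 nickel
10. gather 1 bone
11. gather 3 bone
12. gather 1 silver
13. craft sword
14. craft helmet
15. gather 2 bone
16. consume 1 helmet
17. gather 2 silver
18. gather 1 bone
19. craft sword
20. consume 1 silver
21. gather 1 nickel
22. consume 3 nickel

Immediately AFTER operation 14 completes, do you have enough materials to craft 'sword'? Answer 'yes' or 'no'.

After 1 (gather 2 nickel): nickel=2
After 2 (gather 2 nickel): nickel=4
After 3 (consume 4 nickel): (empty)
After 4 (gather 3 nickel): nickel=3
After 5 (gather 1 bone): bone=1 nickel=3
After 6 (gather 3 bone): bone=4 nickel=3
After 7 (gather 1 nickel): bone=4 nickel=4
After 8 (gather 3 bone): bone=7 nickel=4
After 9 (gather 3 nickel): bone=7 nickel=7
After 10 (gather 1 bone): bone=8 nickel=7
After 11 (gather 3 bone): bone=11 nickel=7
After 12 (gather 1 silver): bone=11 nickel=7 silver=1
After 13 (craft sword): bone=10 nickel=7 sword=1
After 14 (craft helmet): bone=10 helmet=1 nickel=6

Answer: no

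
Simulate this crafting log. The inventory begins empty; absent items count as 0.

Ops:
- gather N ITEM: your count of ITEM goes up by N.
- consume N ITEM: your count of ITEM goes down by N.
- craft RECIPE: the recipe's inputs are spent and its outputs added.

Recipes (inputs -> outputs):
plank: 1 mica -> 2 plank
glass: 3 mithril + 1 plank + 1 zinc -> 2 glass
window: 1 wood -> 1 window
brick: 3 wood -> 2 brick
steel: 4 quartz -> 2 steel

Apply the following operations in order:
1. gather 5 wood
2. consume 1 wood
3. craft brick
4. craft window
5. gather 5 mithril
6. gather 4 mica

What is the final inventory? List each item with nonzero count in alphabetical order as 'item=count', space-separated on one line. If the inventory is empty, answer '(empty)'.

Answer: brick=2 mica=4 mithril=5 window=1

Derivation:
After 1 (gather 5 wood): wood=5
After 2 (consume 1 wood): wood=4
After 3 (craft brick): brick=2 wood=1
After 4 (craft window): brick=2 window=1
After 5 (gather 5 mithril): brick=2 mithril=5 window=1
After 6 (gather 4 mica): brick=2 mica=4 mithril=5 window=1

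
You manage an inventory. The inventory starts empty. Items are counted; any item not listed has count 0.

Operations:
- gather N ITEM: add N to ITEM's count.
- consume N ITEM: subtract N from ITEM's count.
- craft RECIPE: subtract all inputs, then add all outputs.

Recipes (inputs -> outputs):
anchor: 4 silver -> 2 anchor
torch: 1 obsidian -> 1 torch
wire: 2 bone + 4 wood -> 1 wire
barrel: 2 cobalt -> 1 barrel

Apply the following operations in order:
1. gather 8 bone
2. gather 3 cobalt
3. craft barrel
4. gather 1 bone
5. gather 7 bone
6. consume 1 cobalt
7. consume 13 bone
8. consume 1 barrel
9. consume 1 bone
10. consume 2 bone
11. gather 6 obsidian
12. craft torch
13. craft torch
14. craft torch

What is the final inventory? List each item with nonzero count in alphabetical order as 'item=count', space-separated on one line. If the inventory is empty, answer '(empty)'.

Answer: obsidian=3 torch=3

Derivation:
After 1 (gather 8 bone): bone=8
After 2 (gather 3 cobalt): bone=8 cobalt=3
After 3 (craft barrel): barrel=1 bone=8 cobalt=1
After 4 (gather 1 bone): barrel=1 bone=9 cobalt=1
After 5 (gather 7 bone): barrel=1 bone=16 cobalt=1
After 6 (consume 1 cobalt): barrel=1 bone=16
After 7 (consume 13 bone): barrel=1 bone=3
After 8 (consume 1 barrel): bone=3
After 9 (consume 1 bone): bone=2
After 10 (consume 2 bone): (empty)
After 11 (gather 6 obsidian): obsidian=6
After 12 (craft torch): obsidian=5 torch=1
After 13 (craft torch): obsidian=4 torch=2
After 14 (craft torch): obsidian=3 torch=3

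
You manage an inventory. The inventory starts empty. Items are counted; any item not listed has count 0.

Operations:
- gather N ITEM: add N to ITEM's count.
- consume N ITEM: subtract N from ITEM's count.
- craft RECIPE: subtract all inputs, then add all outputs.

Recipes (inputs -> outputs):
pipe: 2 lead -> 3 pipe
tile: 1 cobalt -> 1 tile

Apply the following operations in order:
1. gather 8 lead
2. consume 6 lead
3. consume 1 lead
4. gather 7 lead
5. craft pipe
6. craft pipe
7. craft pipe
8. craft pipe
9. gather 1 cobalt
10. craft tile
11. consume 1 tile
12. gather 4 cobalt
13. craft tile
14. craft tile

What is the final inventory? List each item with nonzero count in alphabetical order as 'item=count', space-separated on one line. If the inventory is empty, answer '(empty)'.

After 1 (gather 8 lead): lead=8
After 2 (consume 6 lead): lead=2
After 3 (consume 1 lead): lead=1
After 4 (gather 7 lead): lead=8
After 5 (craft pipe): lead=6 pipe=3
After 6 (craft pipe): lead=4 pipe=6
After 7 (craft pipe): lead=2 pipe=9
After 8 (craft pipe): pipe=12
After 9 (gather 1 cobalt): cobalt=1 pipe=12
After 10 (craft tile): pipe=12 tile=1
After 11 (consume 1 tile): pipe=12
After 12 (gather 4 cobalt): cobalt=4 pipe=12
After 13 (craft tile): cobalt=3 pipe=12 tile=1
After 14 (craft tile): cobalt=2 pipe=12 tile=2

Answer: cobalt=2 pipe=12 tile=2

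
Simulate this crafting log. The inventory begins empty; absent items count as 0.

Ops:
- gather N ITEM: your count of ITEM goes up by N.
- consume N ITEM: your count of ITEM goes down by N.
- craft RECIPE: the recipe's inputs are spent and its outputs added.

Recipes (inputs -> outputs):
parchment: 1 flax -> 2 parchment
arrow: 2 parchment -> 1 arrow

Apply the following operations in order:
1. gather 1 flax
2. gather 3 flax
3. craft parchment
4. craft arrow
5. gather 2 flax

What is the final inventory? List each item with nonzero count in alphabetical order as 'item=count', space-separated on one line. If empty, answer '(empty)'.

Answer: arrow=1 flax=5

Derivation:
After 1 (gather 1 flax): flax=1
After 2 (gather 3 flax): flax=4
After 3 (craft parchment): flax=3 parchment=2
After 4 (craft arrow): arrow=1 flax=3
After 5 (gather 2 flax): arrow=1 flax=5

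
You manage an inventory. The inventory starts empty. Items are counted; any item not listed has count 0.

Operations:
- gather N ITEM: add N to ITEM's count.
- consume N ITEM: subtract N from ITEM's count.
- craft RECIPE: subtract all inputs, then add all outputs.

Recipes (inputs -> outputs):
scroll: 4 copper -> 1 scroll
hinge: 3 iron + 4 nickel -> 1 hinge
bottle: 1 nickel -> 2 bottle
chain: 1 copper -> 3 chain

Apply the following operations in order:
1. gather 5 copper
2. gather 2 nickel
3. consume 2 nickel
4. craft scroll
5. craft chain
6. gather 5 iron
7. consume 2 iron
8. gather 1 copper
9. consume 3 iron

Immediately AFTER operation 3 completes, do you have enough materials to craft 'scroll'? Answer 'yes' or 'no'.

Answer: yes

Derivation:
After 1 (gather 5 copper): copper=5
After 2 (gather 2 nickel): copper=5 nickel=2
After 3 (consume 2 nickel): copper=5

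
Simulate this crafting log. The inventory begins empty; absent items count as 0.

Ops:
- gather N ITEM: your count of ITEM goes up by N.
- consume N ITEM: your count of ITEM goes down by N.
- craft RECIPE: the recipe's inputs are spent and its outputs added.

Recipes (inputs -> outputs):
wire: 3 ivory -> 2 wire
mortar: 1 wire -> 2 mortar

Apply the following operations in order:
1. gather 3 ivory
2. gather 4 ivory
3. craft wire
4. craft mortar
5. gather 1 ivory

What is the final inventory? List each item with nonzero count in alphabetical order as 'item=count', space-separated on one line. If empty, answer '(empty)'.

After 1 (gather 3 ivory): ivory=3
After 2 (gather 4 ivory): ivory=7
After 3 (craft wire): ivory=4 wire=2
After 4 (craft mortar): ivory=4 mortar=2 wire=1
After 5 (gather 1 ivory): ivory=5 mortar=2 wire=1

Answer: ivory=5 mortar=2 wire=1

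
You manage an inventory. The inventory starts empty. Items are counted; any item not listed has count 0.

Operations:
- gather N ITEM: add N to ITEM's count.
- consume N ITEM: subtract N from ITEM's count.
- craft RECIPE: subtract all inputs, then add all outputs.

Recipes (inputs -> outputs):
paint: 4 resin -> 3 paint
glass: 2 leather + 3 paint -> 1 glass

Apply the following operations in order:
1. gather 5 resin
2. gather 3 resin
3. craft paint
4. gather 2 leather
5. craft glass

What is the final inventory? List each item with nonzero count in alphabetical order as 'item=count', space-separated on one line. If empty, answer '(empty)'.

After 1 (gather 5 resin): resin=5
After 2 (gather 3 resin): resin=8
After 3 (craft paint): paint=3 resin=4
After 4 (gather 2 leather): leather=2 paint=3 resin=4
After 5 (craft glass): glass=1 resin=4

Answer: glass=1 resin=4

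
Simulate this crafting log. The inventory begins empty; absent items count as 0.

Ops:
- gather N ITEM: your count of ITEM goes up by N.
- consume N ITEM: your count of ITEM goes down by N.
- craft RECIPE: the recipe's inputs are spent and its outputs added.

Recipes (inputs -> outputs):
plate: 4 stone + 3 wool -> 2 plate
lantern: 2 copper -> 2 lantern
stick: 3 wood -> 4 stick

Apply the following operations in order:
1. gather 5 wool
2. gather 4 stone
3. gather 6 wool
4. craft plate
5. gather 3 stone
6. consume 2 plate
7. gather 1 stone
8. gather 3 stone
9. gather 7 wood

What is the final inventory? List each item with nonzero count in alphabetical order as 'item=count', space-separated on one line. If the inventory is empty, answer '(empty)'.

After 1 (gather 5 wool): wool=5
After 2 (gather 4 stone): stone=4 wool=5
After 3 (gather 6 wool): stone=4 wool=11
After 4 (craft plate): plate=2 wool=8
After 5 (gather 3 stone): plate=2 stone=3 wool=8
After 6 (consume 2 plate): stone=3 wool=8
After 7 (gather 1 stone): stone=4 wool=8
After 8 (gather 3 stone): stone=7 wool=8
After 9 (gather 7 wood): stone=7 wood=7 wool=8

Answer: stone=7 wood=7 wool=8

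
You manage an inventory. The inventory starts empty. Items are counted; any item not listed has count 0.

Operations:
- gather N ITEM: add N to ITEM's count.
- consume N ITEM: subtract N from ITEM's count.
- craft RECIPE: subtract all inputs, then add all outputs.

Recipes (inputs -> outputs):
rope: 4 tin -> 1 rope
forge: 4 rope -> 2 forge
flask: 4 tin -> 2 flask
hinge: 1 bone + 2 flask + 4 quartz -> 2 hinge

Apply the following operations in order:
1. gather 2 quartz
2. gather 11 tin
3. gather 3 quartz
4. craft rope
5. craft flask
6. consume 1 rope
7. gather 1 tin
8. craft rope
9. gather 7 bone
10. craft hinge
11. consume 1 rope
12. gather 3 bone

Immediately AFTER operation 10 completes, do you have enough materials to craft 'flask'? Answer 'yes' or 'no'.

Answer: no

Derivation:
After 1 (gather 2 quartz): quartz=2
After 2 (gather 11 tin): quartz=2 tin=11
After 3 (gather 3 quartz): quartz=5 tin=11
After 4 (craft rope): quartz=5 rope=1 tin=7
After 5 (craft flask): flask=2 quartz=5 rope=1 tin=3
After 6 (consume 1 rope): flask=2 quartz=5 tin=3
After 7 (gather 1 tin): flask=2 quartz=5 tin=4
After 8 (craft rope): flask=2 quartz=5 rope=1
After 9 (gather 7 bone): bone=7 flask=2 quartz=5 rope=1
After 10 (craft hinge): bone=6 hinge=2 quartz=1 rope=1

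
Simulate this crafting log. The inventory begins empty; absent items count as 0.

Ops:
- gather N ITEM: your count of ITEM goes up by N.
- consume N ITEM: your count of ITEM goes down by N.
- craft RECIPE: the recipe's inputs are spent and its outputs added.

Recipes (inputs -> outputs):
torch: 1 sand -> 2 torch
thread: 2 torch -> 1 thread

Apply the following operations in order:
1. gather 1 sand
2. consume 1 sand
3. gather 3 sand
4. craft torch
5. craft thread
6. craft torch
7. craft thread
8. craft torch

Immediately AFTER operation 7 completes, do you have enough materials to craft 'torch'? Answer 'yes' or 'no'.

Answer: yes

Derivation:
After 1 (gather 1 sand): sand=1
After 2 (consume 1 sand): (empty)
After 3 (gather 3 sand): sand=3
After 4 (craft torch): sand=2 torch=2
After 5 (craft thread): sand=2 thread=1
After 6 (craft torch): sand=1 thread=1 torch=2
After 7 (craft thread): sand=1 thread=2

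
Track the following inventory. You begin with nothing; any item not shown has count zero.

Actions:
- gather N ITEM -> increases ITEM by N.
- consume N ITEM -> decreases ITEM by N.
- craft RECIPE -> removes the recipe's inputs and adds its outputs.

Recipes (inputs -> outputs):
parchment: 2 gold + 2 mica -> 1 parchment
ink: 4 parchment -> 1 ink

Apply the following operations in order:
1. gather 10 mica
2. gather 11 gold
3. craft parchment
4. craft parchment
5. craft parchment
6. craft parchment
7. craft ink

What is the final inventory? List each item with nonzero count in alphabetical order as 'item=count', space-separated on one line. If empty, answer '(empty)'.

Answer: gold=3 ink=1 mica=2

Derivation:
After 1 (gather 10 mica): mica=10
After 2 (gather 11 gold): gold=11 mica=10
After 3 (craft parchment): gold=9 mica=8 parchment=1
After 4 (craft parchment): gold=7 mica=6 parchment=2
After 5 (craft parchment): gold=5 mica=4 parchment=3
After 6 (craft parchment): gold=3 mica=2 parchment=4
After 7 (craft ink): gold=3 ink=1 mica=2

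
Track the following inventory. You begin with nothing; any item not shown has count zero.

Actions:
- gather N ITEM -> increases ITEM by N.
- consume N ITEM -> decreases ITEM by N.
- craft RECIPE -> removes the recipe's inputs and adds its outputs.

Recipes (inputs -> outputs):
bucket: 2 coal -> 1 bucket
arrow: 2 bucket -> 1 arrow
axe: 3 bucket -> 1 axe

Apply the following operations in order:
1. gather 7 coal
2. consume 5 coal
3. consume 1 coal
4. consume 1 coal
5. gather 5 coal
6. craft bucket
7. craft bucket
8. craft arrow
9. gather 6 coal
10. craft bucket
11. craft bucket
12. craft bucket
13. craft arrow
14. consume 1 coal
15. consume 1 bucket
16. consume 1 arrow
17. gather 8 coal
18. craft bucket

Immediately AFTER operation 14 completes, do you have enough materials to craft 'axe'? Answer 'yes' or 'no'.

Answer: no

Derivation:
After 1 (gather 7 coal): coal=7
After 2 (consume 5 coal): coal=2
After 3 (consume 1 coal): coal=1
After 4 (consume 1 coal): (empty)
After 5 (gather 5 coal): coal=5
After 6 (craft bucket): bucket=1 coal=3
After 7 (craft bucket): bucket=2 coal=1
After 8 (craft arrow): arrow=1 coal=1
After 9 (gather 6 coal): arrow=1 coal=7
After 10 (craft bucket): arrow=1 bucket=1 coal=5
After 11 (craft bucket): arrow=1 bucket=2 coal=3
After 12 (craft bucket): arrow=1 bucket=3 coal=1
After 13 (craft arrow): arrow=2 bucket=1 coal=1
After 14 (consume 1 coal): arrow=2 bucket=1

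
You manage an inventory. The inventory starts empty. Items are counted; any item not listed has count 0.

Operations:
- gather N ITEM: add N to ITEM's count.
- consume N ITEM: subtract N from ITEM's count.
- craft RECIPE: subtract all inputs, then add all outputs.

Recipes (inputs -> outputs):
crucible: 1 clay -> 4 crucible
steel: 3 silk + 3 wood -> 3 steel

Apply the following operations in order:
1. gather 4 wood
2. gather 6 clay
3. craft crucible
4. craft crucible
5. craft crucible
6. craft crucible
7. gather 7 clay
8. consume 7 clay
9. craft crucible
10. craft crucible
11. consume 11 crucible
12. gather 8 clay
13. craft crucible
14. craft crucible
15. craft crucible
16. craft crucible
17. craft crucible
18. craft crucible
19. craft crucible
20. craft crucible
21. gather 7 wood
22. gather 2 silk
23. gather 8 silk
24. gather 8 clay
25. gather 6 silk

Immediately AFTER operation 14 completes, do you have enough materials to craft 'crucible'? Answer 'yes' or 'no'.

Answer: yes

Derivation:
After 1 (gather 4 wood): wood=4
After 2 (gather 6 clay): clay=6 wood=4
After 3 (craft crucible): clay=5 crucible=4 wood=4
After 4 (craft crucible): clay=4 crucible=8 wood=4
After 5 (craft crucible): clay=3 crucible=12 wood=4
After 6 (craft crucible): clay=2 crucible=16 wood=4
After 7 (gather 7 clay): clay=9 crucible=16 wood=4
After 8 (consume 7 clay): clay=2 crucible=16 wood=4
After 9 (craft crucible): clay=1 crucible=20 wood=4
After 10 (craft crucible): crucible=24 wood=4
After 11 (consume 11 crucible): crucible=13 wood=4
After 12 (gather 8 clay): clay=8 crucible=13 wood=4
After 13 (craft crucible): clay=7 crucible=17 wood=4
After 14 (craft crucible): clay=6 crucible=21 wood=4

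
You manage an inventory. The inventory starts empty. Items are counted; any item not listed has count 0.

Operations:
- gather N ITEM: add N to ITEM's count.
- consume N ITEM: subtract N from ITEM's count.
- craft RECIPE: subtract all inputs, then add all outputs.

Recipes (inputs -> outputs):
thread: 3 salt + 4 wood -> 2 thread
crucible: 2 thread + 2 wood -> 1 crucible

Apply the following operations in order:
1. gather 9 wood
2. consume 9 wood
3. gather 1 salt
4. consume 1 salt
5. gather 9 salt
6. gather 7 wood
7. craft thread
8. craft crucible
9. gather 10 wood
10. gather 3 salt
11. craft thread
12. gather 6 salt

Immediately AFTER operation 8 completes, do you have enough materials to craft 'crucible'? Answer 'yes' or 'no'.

After 1 (gather 9 wood): wood=9
After 2 (consume 9 wood): (empty)
After 3 (gather 1 salt): salt=1
After 4 (consume 1 salt): (empty)
After 5 (gather 9 salt): salt=9
After 6 (gather 7 wood): salt=9 wood=7
After 7 (craft thread): salt=6 thread=2 wood=3
After 8 (craft crucible): crucible=1 salt=6 wood=1

Answer: no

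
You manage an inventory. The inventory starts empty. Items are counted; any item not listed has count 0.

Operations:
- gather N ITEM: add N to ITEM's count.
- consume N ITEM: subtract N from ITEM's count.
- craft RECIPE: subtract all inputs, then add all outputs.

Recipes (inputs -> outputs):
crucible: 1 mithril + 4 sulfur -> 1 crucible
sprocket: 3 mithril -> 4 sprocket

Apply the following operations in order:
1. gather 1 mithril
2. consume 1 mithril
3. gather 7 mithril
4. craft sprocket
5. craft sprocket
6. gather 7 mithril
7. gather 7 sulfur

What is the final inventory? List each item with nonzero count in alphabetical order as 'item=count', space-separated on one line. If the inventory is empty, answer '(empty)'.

After 1 (gather 1 mithril): mithril=1
After 2 (consume 1 mithril): (empty)
After 3 (gather 7 mithril): mithril=7
After 4 (craft sprocket): mithril=4 sprocket=4
After 5 (craft sprocket): mithril=1 sprocket=8
After 6 (gather 7 mithril): mithril=8 sprocket=8
After 7 (gather 7 sulfur): mithril=8 sprocket=8 sulfur=7

Answer: mithril=8 sprocket=8 sulfur=7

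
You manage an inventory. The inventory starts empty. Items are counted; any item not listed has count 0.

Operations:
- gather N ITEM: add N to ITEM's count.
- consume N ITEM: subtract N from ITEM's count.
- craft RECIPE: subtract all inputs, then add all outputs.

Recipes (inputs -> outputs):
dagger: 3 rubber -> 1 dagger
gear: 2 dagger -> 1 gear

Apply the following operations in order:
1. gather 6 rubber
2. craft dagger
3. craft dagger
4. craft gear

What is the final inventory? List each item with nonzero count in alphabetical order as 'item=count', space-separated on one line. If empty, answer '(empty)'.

Answer: gear=1

Derivation:
After 1 (gather 6 rubber): rubber=6
After 2 (craft dagger): dagger=1 rubber=3
After 3 (craft dagger): dagger=2
After 4 (craft gear): gear=1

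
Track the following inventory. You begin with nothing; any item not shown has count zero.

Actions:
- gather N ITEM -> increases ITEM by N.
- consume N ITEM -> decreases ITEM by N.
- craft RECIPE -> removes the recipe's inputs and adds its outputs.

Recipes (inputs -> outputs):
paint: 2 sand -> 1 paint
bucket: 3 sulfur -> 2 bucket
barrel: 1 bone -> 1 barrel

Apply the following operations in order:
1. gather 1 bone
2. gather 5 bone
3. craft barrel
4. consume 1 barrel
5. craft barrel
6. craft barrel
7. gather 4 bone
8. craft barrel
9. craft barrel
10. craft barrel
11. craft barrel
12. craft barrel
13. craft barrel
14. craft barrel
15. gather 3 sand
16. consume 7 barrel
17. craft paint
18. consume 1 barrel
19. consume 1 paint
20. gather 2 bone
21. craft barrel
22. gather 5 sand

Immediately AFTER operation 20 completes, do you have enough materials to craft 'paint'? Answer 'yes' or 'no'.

Answer: no

Derivation:
After 1 (gather 1 bone): bone=1
After 2 (gather 5 bone): bone=6
After 3 (craft barrel): barrel=1 bone=5
After 4 (consume 1 barrel): bone=5
After 5 (craft barrel): barrel=1 bone=4
After 6 (craft barrel): barrel=2 bone=3
After 7 (gather 4 bone): barrel=2 bone=7
After 8 (craft barrel): barrel=3 bone=6
After 9 (craft barrel): barrel=4 bone=5
After 10 (craft barrel): barrel=5 bone=4
After 11 (craft barrel): barrel=6 bone=3
After 12 (craft barrel): barrel=7 bone=2
After 13 (craft barrel): barrel=8 bone=1
After 14 (craft barrel): barrel=9
After 15 (gather 3 sand): barrel=9 sand=3
After 16 (consume 7 barrel): barrel=2 sand=3
After 17 (craft paint): barrel=2 paint=1 sand=1
After 18 (consume 1 barrel): barrel=1 paint=1 sand=1
After 19 (consume 1 paint): barrel=1 sand=1
After 20 (gather 2 bone): barrel=1 bone=2 sand=1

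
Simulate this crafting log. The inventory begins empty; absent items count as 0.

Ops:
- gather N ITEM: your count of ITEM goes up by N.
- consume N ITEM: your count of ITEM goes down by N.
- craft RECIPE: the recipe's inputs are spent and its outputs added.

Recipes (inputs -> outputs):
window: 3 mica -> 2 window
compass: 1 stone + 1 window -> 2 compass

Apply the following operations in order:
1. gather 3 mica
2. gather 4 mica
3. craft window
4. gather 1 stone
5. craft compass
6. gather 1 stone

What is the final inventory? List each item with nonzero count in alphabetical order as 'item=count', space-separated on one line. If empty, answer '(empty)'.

After 1 (gather 3 mica): mica=3
After 2 (gather 4 mica): mica=7
After 3 (craft window): mica=4 window=2
After 4 (gather 1 stone): mica=4 stone=1 window=2
After 5 (craft compass): compass=2 mica=4 window=1
After 6 (gather 1 stone): compass=2 mica=4 stone=1 window=1

Answer: compass=2 mica=4 stone=1 window=1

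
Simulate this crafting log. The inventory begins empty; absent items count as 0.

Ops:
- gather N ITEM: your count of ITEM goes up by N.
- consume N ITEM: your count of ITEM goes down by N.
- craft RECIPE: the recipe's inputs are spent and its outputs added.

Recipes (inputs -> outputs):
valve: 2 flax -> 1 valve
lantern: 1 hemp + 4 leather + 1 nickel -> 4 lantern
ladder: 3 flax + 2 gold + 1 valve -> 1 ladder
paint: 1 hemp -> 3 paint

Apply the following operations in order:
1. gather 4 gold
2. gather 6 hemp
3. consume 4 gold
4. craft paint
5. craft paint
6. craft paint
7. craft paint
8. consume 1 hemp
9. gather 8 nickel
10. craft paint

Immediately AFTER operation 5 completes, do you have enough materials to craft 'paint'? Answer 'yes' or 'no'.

Answer: yes

Derivation:
After 1 (gather 4 gold): gold=4
After 2 (gather 6 hemp): gold=4 hemp=6
After 3 (consume 4 gold): hemp=6
After 4 (craft paint): hemp=5 paint=3
After 5 (craft paint): hemp=4 paint=6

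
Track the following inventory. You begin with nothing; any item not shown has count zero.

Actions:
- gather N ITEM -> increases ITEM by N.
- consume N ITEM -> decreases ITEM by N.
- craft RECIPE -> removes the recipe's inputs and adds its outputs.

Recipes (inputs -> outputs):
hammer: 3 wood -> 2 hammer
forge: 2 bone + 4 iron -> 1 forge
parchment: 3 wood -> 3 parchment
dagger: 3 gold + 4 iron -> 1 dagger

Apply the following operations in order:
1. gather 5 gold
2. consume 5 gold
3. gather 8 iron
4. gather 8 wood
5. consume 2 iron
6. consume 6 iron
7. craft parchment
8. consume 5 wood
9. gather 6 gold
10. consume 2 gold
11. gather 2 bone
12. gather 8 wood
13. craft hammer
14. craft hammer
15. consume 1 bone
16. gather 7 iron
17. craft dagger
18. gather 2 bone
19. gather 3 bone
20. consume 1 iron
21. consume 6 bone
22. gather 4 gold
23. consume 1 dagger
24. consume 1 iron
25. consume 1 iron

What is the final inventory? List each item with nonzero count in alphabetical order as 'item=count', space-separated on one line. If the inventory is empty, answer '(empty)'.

After 1 (gather 5 gold): gold=5
After 2 (consume 5 gold): (empty)
After 3 (gather 8 iron): iron=8
After 4 (gather 8 wood): iron=8 wood=8
After 5 (consume 2 iron): iron=6 wood=8
After 6 (consume 6 iron): wood=8
After 7 (craft parchment): parchment=3 wood=5
After 8 (consume 5 wood): parchment=3
After 9 (gather 6 gold): gold=6 parchment=3
After 10 (consume 2 gold): gold=4 parchment=3
After 11 (gather 2 bone): bone=2 gold=4 parchment=3
After 12 (gather 8 wood): bone=2 gold=4 parchment=3 wood=8
After 13 (craft hammer): bone=2 gold=4 hammer=2 parchment=3 wood=5
After 14 (craft hammer): bone=2 gold=4 hammer=4 parchment=3 wood=2
After 15 (consume 1 bone): bone=1 gold=4 hammer=4 parchment=3 wood=2
After 16 (gather 7 iron): bone=1 gold=4 hammer=4 iron=7 parchment=3 wood=2
After 17 (craft dagger): bone=1 dagger=1 gold=1 hammer=4 iron=3 parchment=3 wood=2
After 18 (gather 2 bone): bone=3 dagger=1 gold=1 hammer=4 iron=3 parchment=3 wood=2
After 19 (gather 3 bone): bone=6 dagger=1 gold=1 hammer=4 iron=3 parchment=3 wood=2
After 20 (consume 1 iron): bone=6 dagger=1 gold=1 hammer=4 iron=2 parchment=3 wood=2
After 21 (consume 6 bone): dagger=1 gold=1 hammer=4 iron=2 parchment=3 wood=2
After 22 (gather 4 gold): dagger=1 gold=5 hammer=4 iron=2 parchment=3 wood=2
After 23 (consume 1 dagger): gold=5 hammer=4 iron=2 parchment=3 wood=2
After 24 (consume 1 iron): gold=5 hammer=4 iron=1 parchment=3 wood=2
After 25 (consume 1 iron): gold=5 hammer=4 parchment=3 wood=2

Answer: gold=5 hammer=4 parchment=3 wood=2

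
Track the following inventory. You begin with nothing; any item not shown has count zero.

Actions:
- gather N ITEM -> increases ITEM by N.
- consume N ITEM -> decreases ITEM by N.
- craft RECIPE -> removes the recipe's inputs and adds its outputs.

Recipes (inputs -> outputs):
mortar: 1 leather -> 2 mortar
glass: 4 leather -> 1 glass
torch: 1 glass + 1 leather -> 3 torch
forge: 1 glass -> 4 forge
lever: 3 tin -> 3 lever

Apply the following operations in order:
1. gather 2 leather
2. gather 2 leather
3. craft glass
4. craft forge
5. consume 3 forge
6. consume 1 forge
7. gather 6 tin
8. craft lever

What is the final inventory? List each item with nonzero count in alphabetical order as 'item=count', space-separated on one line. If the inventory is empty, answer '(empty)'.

After 1 (gather 2 leather): leather=2
After 2 (gather 2 leather): leather=4
After 3 (craft glass): glass=1
After 4 (craft forge): forge=4
After 5 (consume 3 forge): forge=1
After 6 (consume 1 forge): (empty)
After 7 (gather 6 tin): tin=6
After 8 (craft lever): lever=3 tin=3

Answer: lever=3 tin=3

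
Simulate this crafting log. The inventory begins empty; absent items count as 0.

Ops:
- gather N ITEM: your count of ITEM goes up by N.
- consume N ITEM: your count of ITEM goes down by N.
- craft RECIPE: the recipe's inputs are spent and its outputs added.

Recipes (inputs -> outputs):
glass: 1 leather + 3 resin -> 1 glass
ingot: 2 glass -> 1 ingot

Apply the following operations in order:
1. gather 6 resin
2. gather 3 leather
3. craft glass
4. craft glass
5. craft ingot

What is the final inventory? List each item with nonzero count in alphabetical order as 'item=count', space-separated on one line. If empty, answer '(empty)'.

After 1 (gather 6 resin): resin=6
After 2 (gather 3 leather): leather=3 resin=6
After 3 (craft glass): glass=1 leather=2 resin=3
After 4 (craft glass): glass=2 leather=1
After 5 (craft ingot): ingot=1 leather=1

Answer: ingot=1 leather=1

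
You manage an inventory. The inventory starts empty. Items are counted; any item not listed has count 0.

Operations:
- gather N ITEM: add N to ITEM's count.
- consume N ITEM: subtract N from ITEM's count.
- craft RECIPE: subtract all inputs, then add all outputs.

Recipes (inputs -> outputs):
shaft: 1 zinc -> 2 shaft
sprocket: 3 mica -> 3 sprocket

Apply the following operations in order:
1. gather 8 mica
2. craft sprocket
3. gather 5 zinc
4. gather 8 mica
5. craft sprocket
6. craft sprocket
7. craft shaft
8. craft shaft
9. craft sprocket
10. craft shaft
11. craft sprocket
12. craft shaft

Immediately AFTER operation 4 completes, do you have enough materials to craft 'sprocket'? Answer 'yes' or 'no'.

After 1 (gather 8 mica): mica=8
After 2 (craft sprocket): mica=5 sprocket=3
After 3 (gather 5 zinc): mica=5 sprocket=3 zinc=5
After 4 (gather 8 mica): mica=13 sprocket=3 zinc=5

Answer: yes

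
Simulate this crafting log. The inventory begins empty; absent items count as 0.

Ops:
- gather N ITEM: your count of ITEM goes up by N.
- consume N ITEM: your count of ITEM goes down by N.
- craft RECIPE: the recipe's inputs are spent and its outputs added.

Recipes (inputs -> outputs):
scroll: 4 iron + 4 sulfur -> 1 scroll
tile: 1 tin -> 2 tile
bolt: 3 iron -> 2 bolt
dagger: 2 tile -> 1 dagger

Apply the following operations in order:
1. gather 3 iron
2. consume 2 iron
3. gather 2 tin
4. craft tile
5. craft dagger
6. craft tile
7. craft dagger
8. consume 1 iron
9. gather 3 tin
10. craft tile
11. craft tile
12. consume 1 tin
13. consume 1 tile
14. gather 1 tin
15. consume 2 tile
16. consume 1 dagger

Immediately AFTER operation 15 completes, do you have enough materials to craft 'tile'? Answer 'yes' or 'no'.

After 1 (gather 3 iron): iron=3
After 2 (consume 2 iron): iron=1
After 3 (gather 2 tin): iron=1 tin=2
After 4 (craft tile): iron=1 tile=2 tin=1
After 5 (craft dagger): dagger=1 iron=1 tin=1
After 6 (craft tile): dagger=1 iron=1 tile=2
After 7 (craft dagger): dagger=2 iron=1
After 8 (consume 1 iron): dagger=2
After 9 (gather 3 tin): dagger=2 tin=3
After 10 (craft tile): dagger=2 tile=2 tin=2
After 11 (craft tile): dagger=2 tile=4 tin=1
After 12 (consume 1 tin): dagger=2 tile=4
After 13 (consume 1 tile): dagger=2 tile=3
After 14 (gather 1 tin): dagger=2 tile=3 tin=1
After 15 (consume 2 tile): dagger=2 tile=1 tin=1

Answer: yes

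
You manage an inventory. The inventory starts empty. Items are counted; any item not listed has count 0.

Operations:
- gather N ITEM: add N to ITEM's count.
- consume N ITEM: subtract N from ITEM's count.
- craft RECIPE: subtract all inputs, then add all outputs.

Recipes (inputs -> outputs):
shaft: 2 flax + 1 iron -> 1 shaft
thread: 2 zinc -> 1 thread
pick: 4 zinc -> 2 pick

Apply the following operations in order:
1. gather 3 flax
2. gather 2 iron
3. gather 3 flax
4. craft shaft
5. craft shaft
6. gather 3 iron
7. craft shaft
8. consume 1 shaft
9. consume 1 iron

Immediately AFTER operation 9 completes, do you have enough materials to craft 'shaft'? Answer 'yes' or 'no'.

Answer: no

Derivation:
After 1 (gather 3 flax): flax=3
After 2 (gather 2 iron): flax=3 iron=2
After 3 (gather 3 flax): flax=6 iron=2
After 4 (craft shaft): flax=4 iron=1 shaft=1
After 5 (craft shaft): flax=2 shaft=2
After 6 (gather 3 iron): flax=2 iron=3 shaft=2
After 7 (craft shaft): iron=2 shaft=3
After 8 (consume 1 shaft): iron=2 shaft=2
After 9 (consume 1 iron): iron=1 shaft=2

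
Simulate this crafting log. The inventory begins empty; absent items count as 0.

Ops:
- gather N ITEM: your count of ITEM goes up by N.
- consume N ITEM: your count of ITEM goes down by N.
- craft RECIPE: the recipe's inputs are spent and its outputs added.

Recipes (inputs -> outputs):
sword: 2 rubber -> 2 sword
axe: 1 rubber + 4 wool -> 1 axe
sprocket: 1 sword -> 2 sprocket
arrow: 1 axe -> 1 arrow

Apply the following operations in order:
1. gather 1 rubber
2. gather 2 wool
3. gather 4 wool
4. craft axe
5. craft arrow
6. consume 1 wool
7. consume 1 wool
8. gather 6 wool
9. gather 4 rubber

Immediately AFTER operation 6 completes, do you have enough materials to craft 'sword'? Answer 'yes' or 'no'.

Answer: no

Derivation:
After 1 (gather 1 rubber): rubber=1
After 2 (gather 2 wool): rubber=1 wool=2
After 3 (gather 4 wool): rubber=1 wool=6
After 4 (craft axe): axe=1 wool=2
After 5 (craft arrow): arrow=1 wool=2
After 6 (consume 1 wool): arrow=1 wool=1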